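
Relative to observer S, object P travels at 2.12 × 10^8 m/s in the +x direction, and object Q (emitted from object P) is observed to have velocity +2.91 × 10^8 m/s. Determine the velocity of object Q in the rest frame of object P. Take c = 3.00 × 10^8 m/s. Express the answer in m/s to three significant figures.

v = 0.707c, u = 0.970c.
Invert the composition law: u' = (u − v)/(1 − uv/c²).
u' = (0.970 − 0.707) / (1 − (0.970)(0.707)) = 0.2633/0.3145 = 0.8372.
u' = 0.8372 × 3.00 × 10^8 m/s.

+2.51 × 10^8 m/s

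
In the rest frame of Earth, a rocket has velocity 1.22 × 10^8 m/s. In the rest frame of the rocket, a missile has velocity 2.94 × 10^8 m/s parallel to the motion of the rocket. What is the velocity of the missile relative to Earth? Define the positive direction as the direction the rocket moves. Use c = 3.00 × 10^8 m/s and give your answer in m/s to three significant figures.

2.97 × 10^8 m/s

In units of c (dividing by 3.00 × 10^8 m/s): v = 0.407, u' = 0.980.
u = (u' + v)/(1 + u'v/c²):
u = (0.980 + 0.407) / (1 + 0.980·0.407) = 1.3867/1.3985 = 0.9915
Converting back: u = 0.9915 × 3.00 × 10^8 m/s.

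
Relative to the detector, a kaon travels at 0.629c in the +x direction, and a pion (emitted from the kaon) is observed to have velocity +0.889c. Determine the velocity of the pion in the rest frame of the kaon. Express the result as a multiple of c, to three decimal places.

+0.590c

Invert the composition law: u' = (u − v)/(1 − uv/c²).
u' = (0.889 − 0.629) / (1 − (0.889)(0.629)) = 0.2600/0.4408 = 0.5898.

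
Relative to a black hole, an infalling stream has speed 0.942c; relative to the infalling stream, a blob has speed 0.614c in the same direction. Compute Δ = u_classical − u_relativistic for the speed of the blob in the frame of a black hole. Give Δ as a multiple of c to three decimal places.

Δ = 0.570c

Galilean: u_cl = 0.614 + 0.942 = 1.5560.
Relativistic: u_rel = (0.614 + 0.942) / (1 + 0.614·0.942) = 1.5560/1.5784 = 0.9858.
Δ = 1.5560 − 0.9858 = 0.5702.
(The classical prediction exceeds c; the relativistic result does not.)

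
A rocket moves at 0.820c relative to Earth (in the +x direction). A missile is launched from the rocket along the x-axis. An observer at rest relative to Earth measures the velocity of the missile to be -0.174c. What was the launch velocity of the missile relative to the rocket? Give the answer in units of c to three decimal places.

-0.870c

Invert the composition law: u' = (u − v)/(1 − uv/c²).
u' = (-0.174 − 0.820) / (1 − (-0.174)(0.820)) = -0.9940/1.1427 = -0.8699.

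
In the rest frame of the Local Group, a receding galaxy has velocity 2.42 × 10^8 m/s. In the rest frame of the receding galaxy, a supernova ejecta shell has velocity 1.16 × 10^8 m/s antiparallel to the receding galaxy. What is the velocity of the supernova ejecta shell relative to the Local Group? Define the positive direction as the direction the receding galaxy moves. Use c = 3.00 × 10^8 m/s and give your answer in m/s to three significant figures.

In units of c (dividing by 3.00 × 10^8 m/s): v = 0.807, u' = -0.387.
u = (u' + v)/(1 + u'v/c²):
u = (-0.387 + 0.807) / (1 + (-0.387)·0.807) = 0.4200/0.6881 = 0.6104
(Galilean addition would give +0.420c.)
Converting back: u = 0.6104 × 3.00 × 10^8 m/s.

+1.83 × 10^8 m/s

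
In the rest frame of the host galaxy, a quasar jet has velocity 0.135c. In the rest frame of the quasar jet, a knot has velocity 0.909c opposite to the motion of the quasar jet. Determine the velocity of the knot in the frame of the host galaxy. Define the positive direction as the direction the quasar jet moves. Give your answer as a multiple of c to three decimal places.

With v = 0.135 and u' = -0.909 (in units of c),
u = (u' + v)/(1 + u'v/c²):
u = (-0.909 + 0.135) / (1 + (-0.909)·0.135) = -0.7740/0.8773 = -0.8823
(Galilean addition would give -0.774c.)

-0.882c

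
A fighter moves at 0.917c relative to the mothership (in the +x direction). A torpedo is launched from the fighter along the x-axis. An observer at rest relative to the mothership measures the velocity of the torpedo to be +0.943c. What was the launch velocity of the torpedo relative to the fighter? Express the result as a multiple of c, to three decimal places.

Invert the composition law: u' = (u − v)/(1 − uv/c²).
u' = (0.943 − 0.917) / (1 − (0.943)(0.917)) = 0.0260/0.1353 = 0.1922.

+0.192c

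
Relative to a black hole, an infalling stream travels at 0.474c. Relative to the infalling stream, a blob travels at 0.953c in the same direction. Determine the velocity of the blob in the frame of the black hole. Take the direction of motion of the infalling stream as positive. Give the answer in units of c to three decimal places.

With v = 0.474 and u' = 0.953 (in units of c),
u = (u' + v)/(1 + u'v/c²):
u = (0.953 + 0.474) / (1 + 0.953·0.474) = 1.4270/1.4517 = 0.9830

0.983c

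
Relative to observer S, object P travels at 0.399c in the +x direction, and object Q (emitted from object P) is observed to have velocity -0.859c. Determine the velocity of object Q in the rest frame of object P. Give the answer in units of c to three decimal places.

-0.937c

Invert the composition law: u' = (u − v)/(1 − uv/c²).
u' = (-0.859 − 0.399) / (1 − (-0.859)(0.399)) = -1.2580/1.3427 = -0.9369.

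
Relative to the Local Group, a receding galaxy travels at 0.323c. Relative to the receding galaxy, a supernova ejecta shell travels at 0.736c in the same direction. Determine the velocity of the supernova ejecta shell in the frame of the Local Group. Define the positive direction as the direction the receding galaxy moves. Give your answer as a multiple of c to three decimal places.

0.856c

With v = 0.323 and u' = 0.736 (in units of c),
u = (u' + v)/(1 + u'v/c²):
u = (0.736 + 0.323) / (1 + 0.736·0.323) = 1.0590/1.2377 = 0.8556
(Galilean addition would give +1.059c, exceeding c.)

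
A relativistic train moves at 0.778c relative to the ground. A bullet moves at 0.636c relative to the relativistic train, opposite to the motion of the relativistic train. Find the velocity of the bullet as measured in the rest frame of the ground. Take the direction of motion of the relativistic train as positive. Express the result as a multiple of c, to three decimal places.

With v = 0.778 and u' = -0.636 (in units of c),
u = (u' + v)/(1 + u'v/c²):
u = (-0.636 + 0.778) / (1 + (-0.636)·0.778) = 0.1420/0.5052 = 0.2811

+0.281c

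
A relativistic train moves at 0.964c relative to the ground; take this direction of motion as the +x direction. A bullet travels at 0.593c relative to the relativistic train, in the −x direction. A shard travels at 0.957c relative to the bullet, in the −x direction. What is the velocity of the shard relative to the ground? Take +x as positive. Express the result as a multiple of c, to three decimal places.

Apply u = (u' + v)/(1 + u'v/c²) successively, working outward toward the ground.
Start: velocity of the relativistic train relative to the ground = 0.9640c.
Compose with the bullet (u' = -0.593 in the relativistic train frame): u_1 = (-0.593 + 0.964) / (1 + (-0.593)·0.964) = 0.3710/0.4283 = 0.8661.
Compose with the shard (u' = -0.957 in the bullet frame): u_2 = (-0.957 + 0.866) / (1 + (-0.957)·0.866) = -0.0909/0.1711 = -0.5311.

-0.531c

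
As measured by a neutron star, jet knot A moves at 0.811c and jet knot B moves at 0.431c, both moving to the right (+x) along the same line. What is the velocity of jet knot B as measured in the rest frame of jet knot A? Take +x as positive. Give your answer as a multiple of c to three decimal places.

-0.584c

β_A = 0.811, β_B = 0.431.
Transform to A's frame with the inverse velocity-addition law: u' = (u − v)/(1 − uv/c²), taking u = β_B and v = β_A.
u' = (0.431 − 0.811) / (1 − (0.811)(0.431)) = -0.3800/0.6505 = -0.5842.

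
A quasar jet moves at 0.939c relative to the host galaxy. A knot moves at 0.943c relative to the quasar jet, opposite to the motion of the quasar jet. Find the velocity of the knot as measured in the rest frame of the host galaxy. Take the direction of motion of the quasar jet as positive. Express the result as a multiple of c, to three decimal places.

-0.035c

With v = 0.939 and u' = -0.943 (in units of c),
u = (u' + v)/(1 + u'v/c²):
u = (-0.943 + 0.939) / (1 + (-0.943)·0.939) = -0.0040/0.1145 = -0.0349
(Galilean addition would give -0.004c.)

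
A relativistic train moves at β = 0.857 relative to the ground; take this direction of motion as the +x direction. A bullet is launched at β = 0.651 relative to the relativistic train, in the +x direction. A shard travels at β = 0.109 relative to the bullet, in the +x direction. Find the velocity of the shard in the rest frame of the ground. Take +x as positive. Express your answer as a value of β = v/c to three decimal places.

β = 0.974

Apply u = (u' + v)/(1 + u'v/c²) successively, working outward toward the ground.
Start: velocity of the relativistic train relative to the ground = 0.8570c.
Compose with the bullet (u' = 0.651 in the relativistic train frame): u_1 = (0.651 + 0.857) / (1 + 0.651·0.857) = 1.5080/1.5579 = 0.9680.
Compose with the shard (u' = 0.109 in the bullet frame): u_2 = (0.109 + 0.968) / (1 + 0.109·0.968) = 1.0770/1.1055 = 0.9742.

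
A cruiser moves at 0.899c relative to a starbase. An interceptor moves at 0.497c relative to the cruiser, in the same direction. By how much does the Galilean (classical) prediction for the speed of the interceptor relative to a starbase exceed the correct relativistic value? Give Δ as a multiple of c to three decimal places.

Δ = 0.431c

Galilean: u_cl = 0.497 + 0.899 = 1.3960.
Relativistic: u_rel = (0.497 + 0.899) / (1 + 0.497·0.899) = 1.3960/1.4468 = 0.9649.
Δ = 1.3960 − 0.9649 = 0.4311.
(The classical prediction exceeds c; the relativistic result does not.)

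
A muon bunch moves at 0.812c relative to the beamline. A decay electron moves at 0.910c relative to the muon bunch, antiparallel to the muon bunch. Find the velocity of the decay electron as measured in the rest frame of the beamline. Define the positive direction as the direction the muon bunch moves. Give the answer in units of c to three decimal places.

With v = 0.812 and u' = -0.910 (in units of c),
u = (u' + v)/(1 + u'v/c²):
u = (-0.910 + 0.812) / (1 + (-0.910)·0.812) = -0.0980/0.2611 = -0.3754

-0.375c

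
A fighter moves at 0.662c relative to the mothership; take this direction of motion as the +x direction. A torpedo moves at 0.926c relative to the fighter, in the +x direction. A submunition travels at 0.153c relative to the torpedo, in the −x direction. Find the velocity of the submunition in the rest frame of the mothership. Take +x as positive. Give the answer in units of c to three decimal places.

Apply u = (u' + v)/(1 + u'v/c²) successively, working outward toward the mothership.
Start: velocity of the fighter relative to the mothership = 0.6620c.
Compose with the torpedo (u' = 0.926 in the fighter frame): u_1 = (0.926 + 0.662) / (1 + 0.926·0.662) = 1.5880/1.6130 = 0.9845.
Compose with the submunition (u' = -0.153 in the torpedo frame): u_2 = (-0.153 + 0.984) / (1 + (-0.153)·0.984) = 0.8315/0.8494 = 0.9790.

+0.979c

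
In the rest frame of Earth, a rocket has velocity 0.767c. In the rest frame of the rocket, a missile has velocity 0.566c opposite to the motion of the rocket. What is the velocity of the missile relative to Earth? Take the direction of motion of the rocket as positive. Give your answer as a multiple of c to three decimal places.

With v = 0.767 and u' = -0.566 (in units of c),
u = (u' + v)/(1 + u'v/c²):
u = (-0.566 + 0.767) / (1 + (-0.566)·0.767) = 0.2010/0.5659 = 0.3552
(Galilean addition would give +0.201c.)

+0.355c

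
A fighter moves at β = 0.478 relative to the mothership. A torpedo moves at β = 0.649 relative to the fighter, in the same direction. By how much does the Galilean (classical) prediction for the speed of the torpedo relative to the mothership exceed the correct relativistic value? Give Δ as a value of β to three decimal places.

Galilean: u_cl = 0.649 + 0.478 = 1.1270.
Relativistic: u_rel = (0.649 + 0.478) / (1 + 0.649·0.478) = 1.1270/1.3102 = 0.8602.
Δ = 1.1270 − 0.8602 = 0.2668.
(The classical prediction exceeds c; the relativistic result does not.)

Δ = 0.267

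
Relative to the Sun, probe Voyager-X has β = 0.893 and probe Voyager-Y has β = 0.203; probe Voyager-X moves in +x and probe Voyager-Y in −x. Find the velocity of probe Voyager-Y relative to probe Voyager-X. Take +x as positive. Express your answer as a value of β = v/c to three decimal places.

β_A = 0.893, β_B = -0.203.
Transform to A's frame with the inverse velocity-addition law: u' = (u − v)/(1 − uv/c²), taking u = β_B and v = β_A.
u' = (-0.203 − 0.893) / (1 − (0.893)(-0.203)) = -1.0960/1.1813 = -0.9278.

β = -0.928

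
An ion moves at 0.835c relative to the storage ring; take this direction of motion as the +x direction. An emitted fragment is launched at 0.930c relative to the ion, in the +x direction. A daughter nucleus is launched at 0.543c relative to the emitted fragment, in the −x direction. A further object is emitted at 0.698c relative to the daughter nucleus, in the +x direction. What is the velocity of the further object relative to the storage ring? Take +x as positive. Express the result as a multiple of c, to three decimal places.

+0.996c

Apply u = (u' + v)/(1 + u'v/c²) successively, working outward toward the storage ring.
Start: velocity of the ion relative to the storage ring = 0.8350c.
Compose with the emitted fragment (u' = 0.930 in the ion frame): u_1 = (0.930 + 0.835) / (1 + 0.930·0.835) = 1.7650/1.7766 = 0.9935.
Compose with the daughter nucleus (u' = -0.543 in the emitted fragment frame): u_2 = (-0.543 + 0.993) / (1 + (-0.543)·0.993) = 0.4505/0.4605 = 0.9782.
Compose with the further object (u' = 0.698 in the daughter nucleus frame): u_3 = (0.698 + 0.978) / (1 + 0.698·0.978) = 1.6762/1.6828 = 0.9961.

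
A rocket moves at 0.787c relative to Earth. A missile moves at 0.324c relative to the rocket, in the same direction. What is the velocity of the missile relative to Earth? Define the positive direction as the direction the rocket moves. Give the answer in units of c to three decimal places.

With v = 0.787 and u' = 0.324 (in units of c),
u = (u' + v)/(1 + u'v/c²):
u = (0.324 + 0.787) / (1 + 0.324·0.787) = 1.1110/1.2550 = 0.8853
(Galilean addition would give +1.111c, exceeding c.)

0.885c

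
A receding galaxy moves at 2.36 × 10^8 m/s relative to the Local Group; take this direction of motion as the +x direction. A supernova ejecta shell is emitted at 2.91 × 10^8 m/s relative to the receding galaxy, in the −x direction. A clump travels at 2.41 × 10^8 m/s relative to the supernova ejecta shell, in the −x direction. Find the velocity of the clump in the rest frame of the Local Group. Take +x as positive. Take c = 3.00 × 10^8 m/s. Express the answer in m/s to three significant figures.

Apply u = (u' + v)/(1 + u'v/c²) successively, working outward toward the Local Group.
(Dividing each given speed by c = 3.00 × 10^8 m/s to work in units of c.)
Start: velocity of the receding galaxy relative to the Local Group = 0.7867c.
Compose with the supernova ejecta shell (u' = -0.970 in the receding galaxy frame): u_1 = (-0.970 + 0.787) / (1 + (-0.970)·0.787) = -0.1833/0.2369 = -0.7738.
Compose with the clump (u' = -0.803 in the supernova ejecta shell frame): u_2 = (-0.803 + (-0.774)) / (1 + (-0.803)·(-0.774)) = -1.5771/1.6216 = -0.9726.
So u = -0.9726 × 3.00 × 10^8 m/s.

-2.92 × 10^8 m/s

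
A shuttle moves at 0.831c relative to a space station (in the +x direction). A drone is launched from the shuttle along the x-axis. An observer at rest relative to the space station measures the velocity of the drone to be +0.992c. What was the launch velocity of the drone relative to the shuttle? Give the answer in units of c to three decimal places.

Invert the composition law: u' = (u − v)/(1 − uv/c²).
u' = (0.992 − 0.831) / (1 − (0.992)(0.831)) = 0.1610/0.1756 = 0.9166.

+0.917c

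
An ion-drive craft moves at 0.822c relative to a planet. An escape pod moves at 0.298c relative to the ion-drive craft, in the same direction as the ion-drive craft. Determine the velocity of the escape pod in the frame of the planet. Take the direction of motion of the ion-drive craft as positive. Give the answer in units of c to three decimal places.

With v = 0.822 and u' = 0.298 (in units of c),
u = (u' + v)/(1 + u'v/c²):
u = (0.298 + 0.822) / (1 + 0.298·0.822) = 1.1200/1.2450 = 0.8996
(Galilean addition would give +1.120c, exceeding c.)

0.900c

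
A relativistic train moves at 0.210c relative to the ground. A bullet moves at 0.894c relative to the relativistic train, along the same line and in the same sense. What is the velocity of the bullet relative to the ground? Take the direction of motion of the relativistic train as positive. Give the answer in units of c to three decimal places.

0.929c

With v = 0.210 and u' = 0.894 (in units of c),
u = (u' + v)/(1 + u'v/c²):
u = (0.894 + 0.210) / (1 + 0.894·0.210) = 1.1040/1.1877 = 0.9295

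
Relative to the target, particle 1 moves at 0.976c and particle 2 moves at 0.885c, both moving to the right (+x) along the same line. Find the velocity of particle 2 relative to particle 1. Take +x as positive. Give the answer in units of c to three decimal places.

-0.668c

β_A = 0.976, β_B = 0.885.
Transform to A's frame with the inverse velocity-addition law: u' = (u − v)/(1 − uv/c²), taking u = β_B and v = β_A.
u' = (0.885 − 0.976) / (1 − (0.976)(0.885)) = -0.0910/0.1362 = -0.6679.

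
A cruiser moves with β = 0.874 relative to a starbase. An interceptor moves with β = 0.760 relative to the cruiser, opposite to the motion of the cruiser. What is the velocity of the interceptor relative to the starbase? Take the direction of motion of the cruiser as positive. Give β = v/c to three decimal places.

β = +0.340

With v = 0.874 and u' = -0.760 (in units of c),
u = (u' + v)/(1 + u'v/c²):
u = (-0.760 + 0.874) / (1 + (-0.760)·0.874) = 0.1140/0.3358 = 0.3395
(Galilean addition would give +0.114c.)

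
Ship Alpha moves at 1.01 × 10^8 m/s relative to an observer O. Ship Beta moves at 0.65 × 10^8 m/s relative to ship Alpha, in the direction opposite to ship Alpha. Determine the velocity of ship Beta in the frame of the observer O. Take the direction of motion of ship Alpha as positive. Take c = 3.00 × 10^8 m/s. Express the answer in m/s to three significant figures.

In units of c (dividing by 3.00 × 10^8 m/s): v = 0.337, u' = -0.217.
u = (u' + v)/(1 + u'v/c²):
u = (-0.217 + 0.337) / (1 + (-0.217)·0.337) = 0.1200/0.9271 = 0.1294
(Galilean addition would give +0.120c.)
Converting back: u = 0.1294 × 3.00 × 10^8 m/s.

+3.88 × 10^7 m/s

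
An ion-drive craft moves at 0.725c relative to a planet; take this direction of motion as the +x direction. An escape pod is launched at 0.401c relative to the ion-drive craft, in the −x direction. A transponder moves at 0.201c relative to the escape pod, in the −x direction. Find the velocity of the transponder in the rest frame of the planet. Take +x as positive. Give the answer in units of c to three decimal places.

+0.282c

Apply u = (u' + v)/(1 + u'v/c²) successively, working outward toward the planet.
Start: velocity of the ion-drive craft relative to the planet = 0.7250c.
Compose with the escape pod (u' = -0.401 in the ion-drive craft frame): u_1 = (-0.401 + 0.725) / (1 + (-0.401)·0.725) = 0.3240/0.7093 = 0.4568.
Compose with the transponder (u' = -0.201 in the escape pod frame): u_2 = (-0.201 + 0.457) / (1 + (-0.201)·0.457) = 0.2558/0.9082 = 0.2817.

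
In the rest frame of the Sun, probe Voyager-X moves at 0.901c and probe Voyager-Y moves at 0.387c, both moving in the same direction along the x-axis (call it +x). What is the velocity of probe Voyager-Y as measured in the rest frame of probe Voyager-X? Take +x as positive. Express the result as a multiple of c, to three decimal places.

-0.789c

β_A = 0.901, β_B = 0.387.
Transform to A's frame with the inverse velocity-addition law: u' = (u − v)/(1 − uv/c²), taking u = β_B and v = β_A.
u' = (0.387 − 0.901) / (1 − (0.901)(0.387)) = -0.5140/0.6513 = -0.7892.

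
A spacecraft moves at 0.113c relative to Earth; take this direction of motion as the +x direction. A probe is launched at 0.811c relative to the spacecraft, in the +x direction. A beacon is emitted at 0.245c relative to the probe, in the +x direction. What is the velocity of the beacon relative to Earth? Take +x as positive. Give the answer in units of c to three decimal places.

Apply u = (u' + v)/(1 + u'v/c²) successively, working outward toward Earth.
Start: velocity of the spacecraft relative to Earth = 0.1130c.
Compose with the probe (u' = 0.811 in the spacecraft frame): u_1 = (0.811 + 0.113) / (1 + 0.811·0.113) = 0.9240/1.0916 = 0.8464.
Compose with the beacon (u' = 0.245 in the probe frame): u_2 = (0.245 + 0.846) / (1 + 0.245·0.846) = 1.0914/1.2074 = 0.9040.

0.904c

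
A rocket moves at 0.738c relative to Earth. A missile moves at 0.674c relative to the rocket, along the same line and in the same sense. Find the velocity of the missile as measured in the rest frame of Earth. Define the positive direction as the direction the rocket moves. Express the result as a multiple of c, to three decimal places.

With v = 0.738 and u' = 0.674 (in units of c),
u = (u' + v)/(1 + u'v/c²):
u = (0.674 + 0.738) / (1 + 0.674·0.738) = 1.4120/1.4974 = 0.9430
(Galilean addition would give +1.412c, exceeding c.)

0.943c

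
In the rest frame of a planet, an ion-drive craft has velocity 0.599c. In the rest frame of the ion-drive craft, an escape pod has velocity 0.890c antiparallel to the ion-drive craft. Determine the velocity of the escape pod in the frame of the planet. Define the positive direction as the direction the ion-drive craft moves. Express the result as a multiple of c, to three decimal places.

With v = 0.599 and u' = -0.890 (in units of c),
u = (u' + v)/(1 + u'v/c²):
u = (-0.890 + 0.599) / (1 + (-0.890)·0.599) = -0.2910/0.4669 = -0.6233

-0.623c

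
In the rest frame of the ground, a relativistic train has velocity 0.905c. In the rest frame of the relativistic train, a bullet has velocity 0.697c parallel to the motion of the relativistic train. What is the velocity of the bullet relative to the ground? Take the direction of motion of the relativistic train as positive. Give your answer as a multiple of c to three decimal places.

0.982c

With v = 0.905 and u' = 0.697 (in units of c),
u = (u' + v)/(1 + u'v/c²):
u = (0.697 + 0.905) / (1 + 0.697·0.905) = 1.6020/1.6308 = 0.9823
(Galilean addition would give +1.602c, exceeding c.)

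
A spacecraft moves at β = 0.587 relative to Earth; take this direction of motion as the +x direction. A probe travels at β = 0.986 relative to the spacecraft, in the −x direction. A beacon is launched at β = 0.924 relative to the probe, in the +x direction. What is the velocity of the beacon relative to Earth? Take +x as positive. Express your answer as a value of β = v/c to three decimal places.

β = -0.186

Apply u = (u' + v)/(1 + u'v/c²) successively, working outward toward Earth.
Start: velocity of the spacecraft relative to Earth = 0.5870c.
Compose with the probe (u' = -0.986 in the spacecraft frame): u_1 = (-0.986 + 0.587) / (1 + (-0.986)·0.587) = -0.3990/0.4212 = -0.9473.
Compose with the beacon (u' = 0.924 in the probe frame): u_2 = (0.924 + (-0.947)) / (1 + 0.924·(-0.947)) = -0.0233/0.1247 = -0.1864.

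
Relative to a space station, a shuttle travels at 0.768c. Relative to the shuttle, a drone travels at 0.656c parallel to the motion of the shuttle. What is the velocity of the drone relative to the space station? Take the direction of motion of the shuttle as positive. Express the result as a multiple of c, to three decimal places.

0.947c

With v = 0.768 and u' = 0.656 (in units of c),
u = (u' + v)/(1 + u'v/c²):
u = (0.656 + 0.768) / (1 + 0.656·0.768) = 1.4240/1.5038 = 0.9469
(Galilean addition would give +1.424c, exceeding c.)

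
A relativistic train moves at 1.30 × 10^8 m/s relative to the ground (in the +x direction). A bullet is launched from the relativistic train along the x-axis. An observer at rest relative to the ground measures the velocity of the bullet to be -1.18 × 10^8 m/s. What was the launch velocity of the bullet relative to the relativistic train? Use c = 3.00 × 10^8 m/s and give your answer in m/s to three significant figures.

v = 0.433c, u = -0.393c.
Invert the composition law: u' = (u − v)/(1 − uv/c²).
u' = (-0.393 − 0.433) / (1 − (-0.393)(0.433)) = -0.8267/1.1704 = -0.7063.
u' = -0.7063 × 3.00 × 10^8 m/s.

-2.12 × 10^8 m/s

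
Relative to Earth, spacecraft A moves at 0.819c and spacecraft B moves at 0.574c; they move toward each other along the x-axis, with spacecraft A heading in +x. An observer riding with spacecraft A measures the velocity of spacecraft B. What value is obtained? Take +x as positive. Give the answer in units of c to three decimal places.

-0.948c

β_A = 0.819, β_B = -0.574.
Transform to A's frame with the inverse velocity-addition law: u' = (u − v)/(1 − uv/c²), taking u = β_B and v = β_A.
u' = (-0.574 − 0.819) / (1 − (0.819)(-0.574)) = -1.3930/1.4701 = -0.9476.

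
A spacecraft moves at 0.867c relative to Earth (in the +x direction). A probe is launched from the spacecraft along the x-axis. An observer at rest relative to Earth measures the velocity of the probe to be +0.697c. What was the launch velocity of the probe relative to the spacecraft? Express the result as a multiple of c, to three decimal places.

Invert the composition law: u' = (u − v)/(1 − uv/c²).
u' = (0.697 − 0.867) / (1 − (0.697)(0.867)) = -0.1700/0.3957 = -0.4296.

-0.430c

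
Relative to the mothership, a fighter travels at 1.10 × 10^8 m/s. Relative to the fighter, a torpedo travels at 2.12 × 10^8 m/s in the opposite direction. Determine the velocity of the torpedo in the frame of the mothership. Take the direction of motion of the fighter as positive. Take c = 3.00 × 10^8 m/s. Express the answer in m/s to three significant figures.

-1.38 × 10^8 m/s

In units of c (dividing by 3.00 × 10^8 m/s): v = 0.367, u' = -0.707.
u = (u' + v)/(1 + u'v/c²):
u = (-0.707 + 0.367) / (1 + (-0.707)·0.367) = -0.3400/0.7409 = -0.4589
(Galilean addition would give -0.340c.)
Converting back: u = -0.4589 × 3.00 × 10^8 m/s.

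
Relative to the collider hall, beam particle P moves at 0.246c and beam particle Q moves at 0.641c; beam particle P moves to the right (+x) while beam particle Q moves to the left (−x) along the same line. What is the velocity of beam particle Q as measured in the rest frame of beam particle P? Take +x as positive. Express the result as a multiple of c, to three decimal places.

-0.766c

β_A = 0.246, β_B = -0.641.
Transform to A's frame with the inverse velocity-addition law: u' = (u − v)/(1 − uv/c²), taking u = β_B and v = β_A.
u' = (-0.641 − 0.246) / (1 − (0.246)(-0.641)) = -0.8870/1.1577 = -0.7662.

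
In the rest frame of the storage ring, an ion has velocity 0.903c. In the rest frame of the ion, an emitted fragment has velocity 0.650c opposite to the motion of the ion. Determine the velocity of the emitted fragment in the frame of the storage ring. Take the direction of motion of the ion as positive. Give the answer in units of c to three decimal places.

+0.613c

With v = 0.903 and u' = -0.650 (in units of c),
u = (u' + v)/(1 + u'v/c²):
u = (-0.650 + 0.903) / (1 + (-0.650)·0.903) = 0.2530/0.4130 = 0.6125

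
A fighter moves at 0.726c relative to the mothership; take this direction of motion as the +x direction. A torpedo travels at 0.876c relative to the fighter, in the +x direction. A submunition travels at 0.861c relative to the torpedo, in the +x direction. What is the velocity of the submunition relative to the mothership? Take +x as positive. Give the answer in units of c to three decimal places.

Apply u = (u' + v)/(1 + u'v/c²) successively, working outward toward the mothership.
Start: velocity of the fighter relative to the mothership = 0.7260c.
Compose with the torpedo (u' = 0.876 in the fighter frame): u_1 = (0.876 + 0.726) / (1 + 0.876·0.726) = 1.6020/1.6360 = 0.9792.
Compose with the submunition (u' = 0.861 in the torpedo frame): u_2 = (0.861 + 0.979) / (1 + 0.861·0.979) = 1.8402/1.8431 = 0.9984.

0.998c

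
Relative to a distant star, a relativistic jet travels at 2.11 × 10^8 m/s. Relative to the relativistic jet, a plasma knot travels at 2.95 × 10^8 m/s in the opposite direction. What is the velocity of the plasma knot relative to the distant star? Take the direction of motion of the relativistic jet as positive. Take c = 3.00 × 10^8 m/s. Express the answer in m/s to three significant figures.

-2.72 × 10^8 m/s

In units of c (dividing by 3.00 × 10^8 m/s): v = 0.703, u' = -0.983.
u = (u' + v)/(1 + u'v/c²):
u = (-0.983 + 0.703) / (1 + (-0.983)·0.703) = -0.2800/0.3084 = -0.9079
(Galilean addition would give -0.280c.)
Converting back: u = -0.9079 × 3.00 × 10^8 m/s.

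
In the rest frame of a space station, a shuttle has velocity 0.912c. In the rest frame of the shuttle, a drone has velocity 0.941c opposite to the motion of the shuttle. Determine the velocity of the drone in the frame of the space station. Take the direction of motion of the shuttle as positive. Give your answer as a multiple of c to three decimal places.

With v = 0.912 and u' = -0.941 (in units of c),
u = (u' + v)/(1 + u'v/c²):
u = (-0.941 + 0.912) / (1 + (-0.941)·0.912) = -0.0290/0.1418 = -0.2045

-0.205c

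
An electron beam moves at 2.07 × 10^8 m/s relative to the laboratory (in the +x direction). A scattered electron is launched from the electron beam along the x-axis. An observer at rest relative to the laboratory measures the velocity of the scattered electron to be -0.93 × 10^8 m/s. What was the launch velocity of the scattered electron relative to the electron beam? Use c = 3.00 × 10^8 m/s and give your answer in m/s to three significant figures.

v = 0.690c, u = -0.310c.
Invert the composition law: u' = (u − v)/(1 − uv/c²).
u' = (-0.310 − 0.690) / (1 − (-0.310)(0.690)) = -1.0000/1.2139 = -0.8238.
u' = -0.8238 × 3.00 × 10^8 m/s.

-2.47 × 10^8 m/s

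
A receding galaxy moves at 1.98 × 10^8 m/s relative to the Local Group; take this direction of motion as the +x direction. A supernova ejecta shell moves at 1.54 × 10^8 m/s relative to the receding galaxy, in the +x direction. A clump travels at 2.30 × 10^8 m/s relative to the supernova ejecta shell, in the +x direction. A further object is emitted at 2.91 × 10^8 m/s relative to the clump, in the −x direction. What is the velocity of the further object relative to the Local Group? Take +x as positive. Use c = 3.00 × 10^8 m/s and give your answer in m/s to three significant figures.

Apply u = (u' + v)/(1 + u'v/c²) successively, working outward toward the Local Group.
(Dividing each given speed by c = 3.00 × 10^8 m/s to work in units of c.)
Start: velocity of the receding galaxy relative to the Local Group = 0.6600c.
Compose with the supernova ejecta shell (u' = 0.513 in the receding galaxy frame): u_1 = (0.513 + 0.660) / (1 + 0.513·0.660) = 1.1733/1.3388 = 0.8764.
Compose with the clump (u' = 0.767 in the supernova ejecta shell frame): u_2 = (0.767 + 0.876) / (1 + 0.767·0.876) = 1.6431/1.6719 = 0.9828.
Compose with the further object (u' = -0.970 in the clump frame): u_3 = (-0.970 + 0.983) / (1 + (-0.970)·0.983) = 0.0128/0.0467 = 0.2729.
So u = 0.2729 × 3.00 × 10^8 m/s.

+8.19 × 10^7 m/s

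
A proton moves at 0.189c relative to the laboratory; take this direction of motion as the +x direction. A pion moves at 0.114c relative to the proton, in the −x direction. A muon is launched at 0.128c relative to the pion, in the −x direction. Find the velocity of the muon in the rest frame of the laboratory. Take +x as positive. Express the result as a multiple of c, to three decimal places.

-0.052c

Apply u = (u' + v)/(1 + u'v/c²) successively, working outward toward the laboratory.
Start: velocity of the proton relative to the laboratory = 0.1890c.
Compose with the pion (u' = -0.114 in the proton frame): u_1 = (-0.114 + 0.189) / (1 + (-0.114)·0.189) = 0.0750/0.9785 = 0.0767.
Compose with the muon (u' = -0.128 in the pion frame): u_2 = (-0.128 + 0.077) / (1 + (-0.128)·0.077) = -0.0513/0.9902 = -0.0519.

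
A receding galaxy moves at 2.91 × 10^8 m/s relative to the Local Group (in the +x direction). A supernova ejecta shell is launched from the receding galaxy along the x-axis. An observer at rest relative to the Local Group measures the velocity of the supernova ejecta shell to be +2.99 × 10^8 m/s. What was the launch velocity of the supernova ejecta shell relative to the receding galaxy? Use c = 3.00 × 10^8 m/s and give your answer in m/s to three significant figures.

+2.41 × 10^8 m/s

v = 0.970c, u = 0.997c.
Invert the composition law: u' = (u − v)/(1 − uv/c²).
u' = (0.997 − 0.970) / (1 − (0.997)(0.970)) = 0.0267/0.0332 = 0.8024.
u' = 0.8024 × 3.00 × 10^8 m/s.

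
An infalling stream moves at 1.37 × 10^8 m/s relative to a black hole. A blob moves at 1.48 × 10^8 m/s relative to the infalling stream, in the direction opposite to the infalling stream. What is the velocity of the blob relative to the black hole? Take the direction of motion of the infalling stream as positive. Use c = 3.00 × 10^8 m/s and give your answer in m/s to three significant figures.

-1.42 × 10^7 m/s

In units of c (dividing by 3.00 × 10^8 m/s): v = 0.457, u' = -0.493.
u = (u' + v)/(1 + u'v/c²):
u = (-0.493 + 0.457) / (1 + (-0.493)·0.457) = -0.0367/0.7747 = -0.0473
Converting back: u = -0.0473 × 3.00 × 10^8 m/s.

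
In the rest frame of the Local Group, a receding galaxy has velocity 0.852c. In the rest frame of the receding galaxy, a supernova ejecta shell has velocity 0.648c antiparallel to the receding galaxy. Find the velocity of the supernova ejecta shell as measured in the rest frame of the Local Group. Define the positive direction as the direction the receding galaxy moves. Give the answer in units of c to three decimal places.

With v = 0.852 and u' = -0.648 (in units of c),
u = (u' + v)/(1 + u'v/c²):
u = (-0.648 + 0.852) / (1 + (-0.648)·0.852) = 0.2040/0.4479 = 0.4555
(Galilean addition would give +0.204c.)

+0.455c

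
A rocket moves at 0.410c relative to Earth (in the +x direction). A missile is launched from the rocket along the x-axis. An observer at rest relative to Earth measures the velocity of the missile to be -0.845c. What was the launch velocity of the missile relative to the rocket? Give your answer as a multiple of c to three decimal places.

Invert the composition law: u' = (u − v)/(1 − uv/c²).
u' = (-0.845 − 0.410) / (1 − (-0.845)(0.410)) = -1.2550/1.3464 = -0.9321.

-0.932c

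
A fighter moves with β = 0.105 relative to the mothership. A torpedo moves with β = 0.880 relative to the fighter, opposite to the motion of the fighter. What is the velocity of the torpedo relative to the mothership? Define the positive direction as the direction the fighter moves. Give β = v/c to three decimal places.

With v = 0.105 and u' = -0.880 (in units of c),
u = (u' + v)/(1 + u'v/c²):
u = (-0.880 + 0.105) / (1 + (-0.880)·0.105) = -0.7750/0.9076 = -0.8539

β = -0.854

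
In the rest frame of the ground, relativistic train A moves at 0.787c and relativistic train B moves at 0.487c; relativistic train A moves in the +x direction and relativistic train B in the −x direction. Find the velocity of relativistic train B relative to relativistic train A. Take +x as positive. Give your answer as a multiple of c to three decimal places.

-0.921c

β_A = 0.787, β_B = -0.487.
Transform to A's frame with the inverse velocity-addition law: u' = (u − v)/(1 − uv/c²), taking u = β_B and v = β_A.
u' = (-0.487 − 0.787) / (1 − (0.787)(-0.487)) = -1.2740/1.3833 = -0.9210.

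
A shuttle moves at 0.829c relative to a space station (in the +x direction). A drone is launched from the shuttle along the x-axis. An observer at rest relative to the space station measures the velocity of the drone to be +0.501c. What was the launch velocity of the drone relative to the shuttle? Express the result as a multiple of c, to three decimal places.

Invert the composition law: u' = (u − v)/(1 − uv/c²).
u' = (0.501 − 0.829) / (1 − (0.501)(0.829)) = -0.3280/0.5847 = -0.5610.

-0.561c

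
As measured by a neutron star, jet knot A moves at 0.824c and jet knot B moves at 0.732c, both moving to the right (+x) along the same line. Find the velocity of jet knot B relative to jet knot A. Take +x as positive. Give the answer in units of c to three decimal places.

β_A = 0.824, β_B = 0.732.
Transform to A's frame with the inverse velocity-addition law: u' = (u − v)/(1 − uv/c²), taking u = β_B and v = β_A.
u' = (0.732 − 0.824) / (1 − (0.824)(0.732)) = -0.0920/0.3968 = -0.2318.

-0.232c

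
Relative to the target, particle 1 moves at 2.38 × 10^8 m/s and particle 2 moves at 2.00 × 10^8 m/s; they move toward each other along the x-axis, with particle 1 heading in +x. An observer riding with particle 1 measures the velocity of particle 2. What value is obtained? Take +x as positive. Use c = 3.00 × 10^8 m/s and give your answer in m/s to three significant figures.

β_A = 0.793, β_B = -0.667 (dividing each by c = 3.00 × 10^8 m/s).
Transform to A's frame with the inverse velocity-addition law: u' = (u − v)/(1 − uv/c²), taking u = β_B and v = β_A.
u' = (-0.667 − 0.793) / (1 − (0.793)(-0.667)) = -1.4600/1.5289 = -0.9549.
u' = -0.9549 × 3.00 × 10^8 m/s.

-2.86 × 10^8 m/s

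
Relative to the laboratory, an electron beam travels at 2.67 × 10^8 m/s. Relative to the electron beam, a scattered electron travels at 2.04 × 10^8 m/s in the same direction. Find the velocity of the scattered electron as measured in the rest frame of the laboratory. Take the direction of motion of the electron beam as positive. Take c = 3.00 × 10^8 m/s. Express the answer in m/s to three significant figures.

2.93 × 10^8 m/s

In units of c (dividing by 3.00 × 10^8 m/s): v = 0.890, u' = 0.680.
u = (u' + v)/(1 + u'v/c²):
u = (0.680 + 0.890) / (1 + 0.680·0.890) = 1.5700/1.6052 = 0.9781
Converting back: u = 0.9781 × 3.00 × 10^8 m/s.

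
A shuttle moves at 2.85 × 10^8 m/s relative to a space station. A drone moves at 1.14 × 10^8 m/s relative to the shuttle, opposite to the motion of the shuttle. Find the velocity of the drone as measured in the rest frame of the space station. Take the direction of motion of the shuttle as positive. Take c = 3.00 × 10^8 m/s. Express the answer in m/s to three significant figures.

In units of c (dividing by 3.00 × 10^8 m/s): v = 0.950, u' = -0.380.
u = (u' + v)/(1 + u'v/c²):
u = (-0.380 + 0.950) / (1 + (-0.380)·0.950) = 0.5700/0.6390 = 0.8920
Converting back: u = 0.8920 × 3.00 × 10^8 m/s.

+2.68 × 10^8 m/s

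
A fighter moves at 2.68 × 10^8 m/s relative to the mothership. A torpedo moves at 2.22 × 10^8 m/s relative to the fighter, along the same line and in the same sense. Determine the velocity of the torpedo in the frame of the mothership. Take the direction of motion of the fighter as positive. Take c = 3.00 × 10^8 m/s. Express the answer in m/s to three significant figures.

In units of c (dividing by 3.00 × 10^8 m/s): v = 0.893, u' = 0.740.
u = (u' + v)/(1 + u'v/c²):
u = (0.740 + 0.893) / (1 + 0.740·0.893) = 1.6333/1.6611 = 0.9833
Converting back: u = 0.9833 × 3.00 × 10^8 m/s.

2.95 × 10^8 m/s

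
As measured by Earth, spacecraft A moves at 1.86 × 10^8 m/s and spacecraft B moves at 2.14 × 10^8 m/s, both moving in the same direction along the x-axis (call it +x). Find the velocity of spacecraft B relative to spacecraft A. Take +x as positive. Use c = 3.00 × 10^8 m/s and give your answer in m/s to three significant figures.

+5.02 × 10^7 m/s

β_A = 0.620, β_B = 0.713 (dividing each by c = 3.00 × 10^8 m/s).
Transform to A's frame with the inverse velocity-addition law: u' = (u − v)/(1 − uv/c²), taking u = β_B and v = β_A.
u' = (0.713 − 0.620) / (1 − (0.620)(0.713)) = 0.0933/0.5577 = 0.1673.
u' = 0.1673 × 3.00 × 10^8 m/s.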